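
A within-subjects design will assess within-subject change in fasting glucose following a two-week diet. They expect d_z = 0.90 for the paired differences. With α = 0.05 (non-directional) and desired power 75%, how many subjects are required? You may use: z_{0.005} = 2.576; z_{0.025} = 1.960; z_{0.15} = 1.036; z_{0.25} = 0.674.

n = 9 pairs

For a paired (one-sample on differences) test: n = ((z_{α/2} + z_β) / d)².
z_{α/2} + z_β = 1.960 + 0.674 = 2.634.
n = (2.634 / 0.90)² = 2.927² = 8.57.
Round up.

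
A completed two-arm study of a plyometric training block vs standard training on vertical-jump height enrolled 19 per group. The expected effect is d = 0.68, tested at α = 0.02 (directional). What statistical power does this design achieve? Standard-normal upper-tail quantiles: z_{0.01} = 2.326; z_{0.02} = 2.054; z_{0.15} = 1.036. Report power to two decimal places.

power ≈ 0.52

For two equal groups, power = Φ(d·√(n/2) − z_{α}).
d·√(n/2) = 0.68 × √(19/2) = 0.68 × 3.082 = 2.096.
z_β = 2.096 − 2.054 = 0.042.
Power = Φ(0.042) = 0.517.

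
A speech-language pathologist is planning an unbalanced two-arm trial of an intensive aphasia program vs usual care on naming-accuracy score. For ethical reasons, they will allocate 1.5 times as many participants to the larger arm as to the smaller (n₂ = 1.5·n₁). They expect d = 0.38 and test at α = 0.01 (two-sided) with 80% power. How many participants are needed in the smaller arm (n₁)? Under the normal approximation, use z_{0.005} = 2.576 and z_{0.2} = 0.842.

n₁ = 135

With allocation ratio k = n₂/n₁ = 1.5, Var(x̄₁−x̄₂) = σ²(1/n₁ + 1/(k·n₁)) = σ²·(k+1)/(k·n₁).
So n₁ = (1 + 1/k)·((z_{α/2} + z_β)/d)² = 1.667 × (3.418/0.38)².
n₁ = 1.667 × 80.91 = 134.8.
Round up: n₁ = 135, giving n₂ = ⌈1.5 × 135⌉ = ⌈202.5⌉ = 203.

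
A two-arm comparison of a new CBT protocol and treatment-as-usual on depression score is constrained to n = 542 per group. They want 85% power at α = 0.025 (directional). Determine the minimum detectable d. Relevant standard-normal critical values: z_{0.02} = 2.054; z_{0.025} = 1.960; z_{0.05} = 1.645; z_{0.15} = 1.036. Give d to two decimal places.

For two independent groups of n = 542 each: d_min = (z_{α} + z_β)·√(2/n).
z-sum = 1.960 + 1.036 = 2.996.
d_min = 2.996 × √(2/542) = 2.996 × 0.0607 = 0.182.

d_min ≈ 0.18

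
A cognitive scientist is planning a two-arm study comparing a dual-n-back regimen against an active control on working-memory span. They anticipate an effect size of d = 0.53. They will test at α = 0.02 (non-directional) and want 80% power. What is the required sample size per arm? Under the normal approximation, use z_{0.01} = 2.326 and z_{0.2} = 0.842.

For two independent groups with equal n: n = 2·((z_{α/2} + z_β) / d)².
z_{α/2} + z_β = 2.326 + 0.842 = 3.168.
n = 2 × (3.168 / 0.53)² = 2 × 5.977² = 2 × 35.73 = 71.5.
Round up to the next whole participant.

n = 72 per group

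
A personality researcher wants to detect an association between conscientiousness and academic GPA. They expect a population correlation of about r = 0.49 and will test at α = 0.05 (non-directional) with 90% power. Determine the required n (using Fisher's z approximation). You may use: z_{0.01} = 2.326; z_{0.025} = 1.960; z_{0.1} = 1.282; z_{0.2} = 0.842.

Fisher's z: C = ½·ln((1+r)/(1−r)) = ½·ln(2.9216) = 0.5361.
n = ((z_{α/2} + z_β)/C)² + 3.
(1.960 + 1.282) / 0.5361 = 3.242 / 0.5361 = 6.047.
n = 6.047² + 3 = 36.57 + 3 = 39.6.
Round up.

n = 40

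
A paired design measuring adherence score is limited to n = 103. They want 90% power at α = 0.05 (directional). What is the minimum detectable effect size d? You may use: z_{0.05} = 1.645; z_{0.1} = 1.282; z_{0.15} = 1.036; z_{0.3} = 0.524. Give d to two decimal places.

d_min ≈ 0.29

For a single sample (or paired design) of n = 103: d_min = (z_{α} + z_β)/√n.
z-sum = 1.645 + 1.282 = 2.927.
d_min = 2.927 / √103 = 2.927 / 10.149 = 0.288.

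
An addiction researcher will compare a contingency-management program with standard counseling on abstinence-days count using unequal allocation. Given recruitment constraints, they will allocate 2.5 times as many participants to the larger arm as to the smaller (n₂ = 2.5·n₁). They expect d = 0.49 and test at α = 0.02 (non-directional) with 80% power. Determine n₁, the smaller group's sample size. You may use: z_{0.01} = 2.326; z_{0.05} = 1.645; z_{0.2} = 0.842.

With allocation ratio k = n₂/n₁ = 2.5, Var(x̄₁−x̄₂) = σ²(1/n₁ + 1/(k·n₁)) = σ²·(k+1)/(k·n₁).
So n₁ = (1 + 1/k)·((z_{α/2} + z_β)/d)² = 1.400 × (3.168/0.49)².
n₁ = 1.400 × 41.80 = 58.5.
Round up: n₁ = 59, giving n₂ = ⌈2.5 × 59⌉ = ⌈147.5⌉ = 148.

n₁ = 59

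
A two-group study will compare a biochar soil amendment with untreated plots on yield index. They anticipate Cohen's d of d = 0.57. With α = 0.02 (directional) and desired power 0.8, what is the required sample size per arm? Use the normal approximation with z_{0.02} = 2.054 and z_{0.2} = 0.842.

n = 52 per group

For two independent groups with equal n: n = 2·((z_{α} + z_β) / d)².
z_{α} + z_β = 2.054 + 0.842 = 2.896.
n = 2 × (2.896 / 0.57)² = 2 × 5.081² = 2 × 25.81 = 51.6.
Round up to the next whole participant.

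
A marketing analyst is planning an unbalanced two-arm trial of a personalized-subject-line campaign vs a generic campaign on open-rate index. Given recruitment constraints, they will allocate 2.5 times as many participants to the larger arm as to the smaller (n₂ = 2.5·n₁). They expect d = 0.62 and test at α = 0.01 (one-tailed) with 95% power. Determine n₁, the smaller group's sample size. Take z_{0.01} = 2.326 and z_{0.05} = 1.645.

n₁ = 58

With allocation ratio k = n₂/n₁ = 2.5, Var(x̄₁−x̄₂) = σ²(1/n₁ + 1/(k·n₁)) = σ²·(k+1)/(k·n₁).
So n₁ = (1 + 1/k)·((z_{α} + z_β)/d)² = 1.400 × (3.971/0.62)².
n₁ = 1.400 × 41.02 = 57.4.
Round up: n₁ = 58, giving n₂ = 2.5 × 58 = 145.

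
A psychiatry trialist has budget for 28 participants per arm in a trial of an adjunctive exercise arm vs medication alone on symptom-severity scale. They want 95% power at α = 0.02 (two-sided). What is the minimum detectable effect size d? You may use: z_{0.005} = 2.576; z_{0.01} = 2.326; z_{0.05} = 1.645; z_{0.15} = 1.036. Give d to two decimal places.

For two independent groups of n = 28 each: d_min = (z_{α/2} + z_β)·√(2/n).
z-sum = 2.326 + 1.645 = 3.971.
d_min = 3.971 × √(2/28) = 3.971 × 0.2673 = 1.061.

d_min ≈ 1.06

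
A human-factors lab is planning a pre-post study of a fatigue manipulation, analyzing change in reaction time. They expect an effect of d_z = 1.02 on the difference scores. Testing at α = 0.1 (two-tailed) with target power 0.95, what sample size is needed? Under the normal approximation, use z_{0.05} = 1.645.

For a paired (one-sample on differences) test: n = ((z_{α/2} + z_β) / d)².
z_{α/2} + z_β = 1.645 + 1.645 = 3.290.
n = (3.290 / 1.02)² = 3.225² = 10.40.
Round up.

n = 11 pairs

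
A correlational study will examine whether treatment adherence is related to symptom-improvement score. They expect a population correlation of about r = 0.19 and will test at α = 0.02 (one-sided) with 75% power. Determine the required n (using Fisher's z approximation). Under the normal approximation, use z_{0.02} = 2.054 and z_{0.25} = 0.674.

n = 205

Fisher's z: C = ½·ln((1+r)/(1−r)) = ½·ln(1.4691) = 0.1923.
n = ((z_{α} + z_β)/C)² + 3.
(2.054 + 0.674) / 0.1923 = 2.728 / 0.1923 = 14.186.
n = 14.186² + 3 = 201.25 + 3 = 204.2.
Round up.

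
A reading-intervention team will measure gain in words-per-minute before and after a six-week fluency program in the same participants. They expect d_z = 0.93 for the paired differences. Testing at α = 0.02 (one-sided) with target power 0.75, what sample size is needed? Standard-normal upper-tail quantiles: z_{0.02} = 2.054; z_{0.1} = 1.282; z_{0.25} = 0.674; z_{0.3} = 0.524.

n = 9 pairs

For a paired (one-sample on differences) test: n = ((z_{α} + z_β) / d)².
z_{α} + z_β = 2.054 + 0.674 = 2.728.
n = (2.728 / 0.93)² = 2.933² = 8.60.
Round up.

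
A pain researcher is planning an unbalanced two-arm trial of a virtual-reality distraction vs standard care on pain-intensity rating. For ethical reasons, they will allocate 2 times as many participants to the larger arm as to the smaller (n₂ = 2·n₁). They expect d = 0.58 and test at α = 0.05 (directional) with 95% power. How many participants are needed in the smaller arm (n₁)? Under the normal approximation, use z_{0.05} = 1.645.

With allocation ratio k = n₂/n₁ = 2, Var(x̄₁−x̄₂) = σ²(1/n₁ + 1/(k·n₁)) = σ²·(k+1)/(k·n₁).
So n₁ = (1 + 1/k)·((z_{α} + z_β)/d)² = 1.500 × (3.290/0.58)².
n₁ = 1.500 × 32.18 = 48.3.
Round up: n₁ = 49, giving n₂ = 2 × 49 = 98.

n₁ = 49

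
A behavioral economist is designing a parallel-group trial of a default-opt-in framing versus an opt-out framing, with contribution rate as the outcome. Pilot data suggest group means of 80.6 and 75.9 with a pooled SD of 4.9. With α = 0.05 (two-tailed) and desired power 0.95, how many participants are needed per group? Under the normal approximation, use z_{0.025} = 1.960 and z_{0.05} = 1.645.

n = 29 per group

Cohen's d = |M₁ − M₂| / SD_pooled = |80.6 − 75.9| / 4.9 = 4.7 / 4.9 = 0.959.
For two independent groups with equal n: n = 2·((z_{α/2} + z_β) / d)².
z_{α/2} + z_β = 1.960 + 1.645 = 3.605.
n = 2 × (3.605 / 0.959)² = 2 × 3.759² = 2 × 14.13 = 28.3.
Round up to the next whole participant.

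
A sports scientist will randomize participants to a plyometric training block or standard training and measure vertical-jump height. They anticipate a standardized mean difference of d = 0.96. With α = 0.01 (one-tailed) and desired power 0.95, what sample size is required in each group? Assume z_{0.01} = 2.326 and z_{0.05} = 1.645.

For two independent groups with equal n: n = 2·((z_{α} + z_β) / d)².
z_{α} + z_β = 2.326 + 1.645 = 3.971.
n = 2 × (3.971 / 0.96)² = 2 × 4.136² = 2 × 17.11 = 34.2.
Round up to the next whole participant.

n = 35 per group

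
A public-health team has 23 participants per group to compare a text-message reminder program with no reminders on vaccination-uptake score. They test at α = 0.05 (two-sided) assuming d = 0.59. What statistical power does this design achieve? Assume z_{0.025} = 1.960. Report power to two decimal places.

power ≈ 0.52

For two equal groups, power = Φ(d·√(n/2) − z_{α/2}).
d·√(n/2) = 0.59 × √(23/2) = 0.59 × 3.391 = 2.001.
z_β = 2.001 − 1.960 = 0.041.
Power = Φ(0.041) = 0.516.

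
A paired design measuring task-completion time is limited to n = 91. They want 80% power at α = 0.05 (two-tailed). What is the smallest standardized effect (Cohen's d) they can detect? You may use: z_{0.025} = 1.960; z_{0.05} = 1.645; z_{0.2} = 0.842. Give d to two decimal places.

d_min ≈ 0.29

For a single sample (or paired design) of n = 91: d_min = (z_{α/2} + z_β)/√n.
z-sum = 1.960 + 0.842 = 2.802.
d_min = 2.802 / √91 = 2.802 / 9.539 = 0.294.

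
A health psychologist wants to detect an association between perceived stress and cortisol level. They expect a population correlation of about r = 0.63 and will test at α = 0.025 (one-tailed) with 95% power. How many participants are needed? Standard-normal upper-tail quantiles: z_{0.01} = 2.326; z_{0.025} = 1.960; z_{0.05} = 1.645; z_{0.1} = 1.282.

n = 27

Fisher's z: C = ½·ln((1+r)/(1−r)) = ½·ln(4.4054) = 0.7414.
n = ((z_{α} + z_β)/C)² + 3.
(1.960 + 1.645) / 0.7414 = 3.605 / 0.7414 = 4.862.
n = 4.862² + 3 = 23.64 + 3 = 26.6.
Round up.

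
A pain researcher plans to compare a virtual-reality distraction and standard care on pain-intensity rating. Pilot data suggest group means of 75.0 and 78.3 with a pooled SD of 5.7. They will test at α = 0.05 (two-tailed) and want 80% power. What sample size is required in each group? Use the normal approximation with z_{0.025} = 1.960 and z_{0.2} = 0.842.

n = 47 per group

Cohen's d = |M₁ − M₂| / SD_pooled = |75.0 − 78.3| / 5.7 = 3.3 / 5.7 = 0.579.
For two independent groups with equal n: n = 2·((z_{α/2} + z_β) / d)².
z_{α/2} + z_β = 1.960 + 0.842 = 2.802.
n = 2 × (2.802 / 0.579)² = 2 × 4.839² = 2 × 23.42 = 46.8.
Round up to the next whole participant.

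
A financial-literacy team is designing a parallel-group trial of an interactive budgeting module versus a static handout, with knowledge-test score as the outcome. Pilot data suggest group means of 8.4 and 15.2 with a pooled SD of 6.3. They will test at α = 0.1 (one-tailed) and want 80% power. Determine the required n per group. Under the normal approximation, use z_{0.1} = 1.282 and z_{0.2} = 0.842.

Cohen's d = |M₁ − M₂| / SD_pooled = |8.4 − 15.2| / 6.3 = 6.8 / 6.3 = 1.079.
For two independent groups with equal n: n = 2·((z_{α} + z_β) / d)².
z_{α} + z_β = 1.282 + 0.842 = 2.124.
n = 2 × (2.124 / 1.079)² = 2 × 1.968² = 2 × 3.87 = 7.7.
Round up to the next whole participant.

n = 8 per group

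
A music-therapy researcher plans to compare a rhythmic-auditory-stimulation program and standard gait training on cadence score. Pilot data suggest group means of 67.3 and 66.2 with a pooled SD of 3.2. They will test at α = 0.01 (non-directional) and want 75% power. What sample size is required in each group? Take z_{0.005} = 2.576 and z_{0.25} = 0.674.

Cohen's d = |M₁ − M₂| / SD_pooled = |67.3 − 66.2| / 3.2 = 1.1 / 3.2 = 0.344.
For two independent groups with equal n: n = 2·((z_{α/2} + z_β) / d)².
z_{α/2} + z_β = 2.576 + 0.674 = 3.250.
n = 2 × (3.250 / 0.344)² = 2 × 9.448² = 2 × 89.26 = 178.5.
Round up to the next whole participant.

n = 179 per group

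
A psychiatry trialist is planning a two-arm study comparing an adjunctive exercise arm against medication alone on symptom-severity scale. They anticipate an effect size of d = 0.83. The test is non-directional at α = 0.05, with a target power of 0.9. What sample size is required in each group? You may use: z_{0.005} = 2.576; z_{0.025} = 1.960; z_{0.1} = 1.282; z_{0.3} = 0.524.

For two independent groups with equal n: n = 2·((z_{α/2} + z_β) / d)².
z_{α/2} + z_β = 1.960 + 1.282 = 3.242.
n = 2 × (3.242 / 0.83)² = 2 × 3.906² = 2 × 15.26 = 30.5.
Round up to the next whole participant.

n = 31 per group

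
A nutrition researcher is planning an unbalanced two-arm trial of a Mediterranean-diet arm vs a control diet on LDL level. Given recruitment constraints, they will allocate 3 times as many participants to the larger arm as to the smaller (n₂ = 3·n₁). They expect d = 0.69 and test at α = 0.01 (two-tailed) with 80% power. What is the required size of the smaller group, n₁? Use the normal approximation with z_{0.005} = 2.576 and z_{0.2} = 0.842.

With allocation ratio k = n₂/n₁ = 3, Var(x̄₁−x̄₂) = σ²(1/n₁ + 1/(k·n₁)) = σ²·(k+1)/(k·n₁).
So n₁ = (1 + 1/k)·((z_{α/2} + z_β)/d)² = 1.333 × (3.418/0.69)².
n₁ = 1.333 × 24.54 = 32.7.
Round up: n₁ = 33, giving n₂ = 3 × 33 = 99.

n₁ = 33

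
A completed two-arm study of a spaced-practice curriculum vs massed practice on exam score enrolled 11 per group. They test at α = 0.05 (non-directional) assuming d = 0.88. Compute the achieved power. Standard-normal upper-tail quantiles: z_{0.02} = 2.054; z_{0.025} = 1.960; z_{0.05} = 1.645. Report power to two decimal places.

power ≈ 0.54

For two equal groups, power = Φ(d·√(n/2) − z_{α/2}).
d·√(n/2) = 0.88 × √(11/2) = 0.88 × 2.345 = 2.064.
z_β = 2.064 − 1.960 = 0.104.
Power = Φ(0.104) = 0.541.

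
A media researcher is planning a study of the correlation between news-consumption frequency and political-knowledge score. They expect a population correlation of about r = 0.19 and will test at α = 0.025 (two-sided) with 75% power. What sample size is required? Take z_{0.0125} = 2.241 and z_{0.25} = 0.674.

n = 233

Fisher's z: C = ½·ln((1+r)/(1−r)) = ½·ln(1.4691) = 0.1923.
n = ((z_{α/2} + z_β)/C)² + 3.
(2.241 + 0.674) / 0.1923 = 2.915 / 0.1923 = 15.159.
n = 15.159² + 3 = 229.78 + 3 = 232.8.
Round up.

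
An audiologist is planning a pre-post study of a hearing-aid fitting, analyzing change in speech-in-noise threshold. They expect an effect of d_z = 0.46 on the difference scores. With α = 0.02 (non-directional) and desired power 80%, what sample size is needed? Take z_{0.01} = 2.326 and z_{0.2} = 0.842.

For a paired (one-sample on differences) test: n = ((z_{α/2} + z_β) / d)².
z_{α/2} + z_β = 2.326 + 0.842 = 3.168.
n = (3.168 / 0.46)² = 6.887² = 47.43.
Round up.

n = 48 pairs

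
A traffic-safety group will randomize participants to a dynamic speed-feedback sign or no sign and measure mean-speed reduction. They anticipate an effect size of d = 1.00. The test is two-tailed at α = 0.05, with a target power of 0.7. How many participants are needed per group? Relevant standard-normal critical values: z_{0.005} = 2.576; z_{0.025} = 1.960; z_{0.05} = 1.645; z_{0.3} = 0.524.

n = 13 per group

For two independent groups with equal n: n = 2·((z_{α/2} + z_β) / d)².
z_{α/2} + z_β = 1.960 + 0.524 = 2.484.
n = 2 × (2.484 / 1.00)² = 2 × 2.484² = 2 × 6.17 = 12.3.
Round up to the next whole participant.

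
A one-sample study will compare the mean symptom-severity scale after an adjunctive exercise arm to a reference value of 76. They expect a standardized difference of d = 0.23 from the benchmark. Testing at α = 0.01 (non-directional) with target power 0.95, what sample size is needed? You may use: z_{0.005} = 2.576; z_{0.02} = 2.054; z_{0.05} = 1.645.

n = 337

For a one-sample test: n = ((z_{α/2} + z_β) / d)².
z_{α/2} + z_β = 2.576 + 1.645 = 4.221.
n = (4.221 / 0.23)² = 18.352² = 336.80.
Round up.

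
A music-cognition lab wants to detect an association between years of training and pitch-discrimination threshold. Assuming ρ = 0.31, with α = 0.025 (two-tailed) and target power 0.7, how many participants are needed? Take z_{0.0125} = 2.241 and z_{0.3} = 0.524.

Fisher's z: C = ½·ln((1+r)/(1−r)) = ½·ln(1.8986) = 0.3205.
n = ((z_{α/2} + z_β)/C)² + 3.
(2.241 + 0.524) / 0.3205 = 2.765 / 0.3205 = 8.627.
n = 8.627² + 3 = 74.43 + 3 = 77.4.
Round up.

n = 78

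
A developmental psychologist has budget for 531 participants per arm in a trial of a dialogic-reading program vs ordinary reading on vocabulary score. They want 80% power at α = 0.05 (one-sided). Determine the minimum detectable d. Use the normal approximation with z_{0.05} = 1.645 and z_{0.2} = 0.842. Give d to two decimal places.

For two independent groups of n = 531 each: d_min = (z_{α} + z_β)·√(2/n).
z-sum = 1.645 + 0.842 = 2.487.
d_min = 2.487 × √(2/531) = 2.487 × 0.0614 = 0.153.

d_min ≈ 0.15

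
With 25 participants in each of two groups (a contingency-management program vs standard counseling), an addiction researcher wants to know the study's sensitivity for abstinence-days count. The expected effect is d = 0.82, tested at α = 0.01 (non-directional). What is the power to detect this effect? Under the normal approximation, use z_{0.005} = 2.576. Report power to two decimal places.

power ≈ 0.63

For two equal groups, power = Φ(d·√(n/2) − z_{α/2}).
d·√(n/2) = 0.82 × √(25/2) = 0.82 × 3.536 = 2.899.
z_β = 2.899 − 2.576 = 0.323.
Power = Φ(0.323) = 0.627.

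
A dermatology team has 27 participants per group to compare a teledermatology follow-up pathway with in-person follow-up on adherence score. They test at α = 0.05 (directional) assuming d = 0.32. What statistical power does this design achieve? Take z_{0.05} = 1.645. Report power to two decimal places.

For two equal groups, power = Φ(d·√(n/2) − z_{α}).
d·√(n/2) = 0.32 × √(27/2) = 0.32 × 3.674 = 1.176.
z_β = 1.176 − 1.645 = -0.469.
Power = Φ(-0.469) = 0.319.

power ≈ 0.32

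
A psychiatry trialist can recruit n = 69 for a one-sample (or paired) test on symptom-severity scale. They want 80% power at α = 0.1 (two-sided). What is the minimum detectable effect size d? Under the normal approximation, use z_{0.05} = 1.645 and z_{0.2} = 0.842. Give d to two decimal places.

For a single sample (or paired design) of n = 69: d_min = (z_{α/2} + z_β)/√n.
z-sum = 1.645 + 0.842 = 2.487.
d_min = 2.487 / √69 = 2.487 / 8.307 = 0.299.

d_min ≈ 0.30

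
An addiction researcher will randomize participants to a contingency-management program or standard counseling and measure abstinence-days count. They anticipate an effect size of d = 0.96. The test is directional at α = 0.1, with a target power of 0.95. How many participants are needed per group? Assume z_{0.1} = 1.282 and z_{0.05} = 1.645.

For two independent groups with equal n: n = 2·((z_{α} + z_β) / d)².
z_{α} + z_β = 1.282 + 1.645 = 2.927.
n = 2 × (2.927 / 0.96)² = 2 × 3.049² = 2 × 9.30 = 18.6.
Round up to the next whole participant.

n = 19 per group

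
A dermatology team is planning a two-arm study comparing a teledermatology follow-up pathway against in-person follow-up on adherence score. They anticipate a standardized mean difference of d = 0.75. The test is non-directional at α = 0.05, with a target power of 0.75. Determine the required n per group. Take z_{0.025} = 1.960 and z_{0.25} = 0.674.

n = 25 per group

For two independent groups with equal n: n = 2·((z_{α/2} + z_β) / d)².
z_{α/2} + z_β = 1.960 + 0.674 = 2.634.
n = 2 × (2.634 / 0.75)² = 2 × 3.512² = 2 × 12.33 = 24.7.
Round up to the next whole participant.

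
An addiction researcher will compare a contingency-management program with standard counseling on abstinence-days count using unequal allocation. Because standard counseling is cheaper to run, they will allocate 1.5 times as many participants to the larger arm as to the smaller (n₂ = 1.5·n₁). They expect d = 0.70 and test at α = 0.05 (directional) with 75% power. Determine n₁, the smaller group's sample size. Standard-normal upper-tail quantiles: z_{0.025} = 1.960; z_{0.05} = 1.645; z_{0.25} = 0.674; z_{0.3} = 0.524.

With allocation ratio k = n₂/n₁ = 1.5, Var(x̄₁−x̄₂) = σ²(1/n₁ + 1/(k·n₁)) = σ²·(k+1)/(k·n₁).
So n₁ = (1 + 1/k)·((z_{α} + z_β)/d)² = 1.667 × (2.319/0.70)².
n₁ = 1.667 × 10.98 = 18.3.
Round up: n₁ = 19, giving n₂ = ⌈1.5 × 19⌉ = ⌈28.5⌉ = 29.

n₁ = 19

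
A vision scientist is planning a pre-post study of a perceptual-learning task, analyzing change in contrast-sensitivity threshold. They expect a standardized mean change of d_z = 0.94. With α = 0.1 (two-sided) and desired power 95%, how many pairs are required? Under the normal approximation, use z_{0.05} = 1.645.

For a paired (one-sample on differences) test: n = ((z_{α/2} + z_β) / d)².
z_{α/2} + z_β = 1.645 + 1.645 = 3.290.
n = (3.290 / 0.94)² = 3.500² = 12.25.
Round up.

n = 13 pairs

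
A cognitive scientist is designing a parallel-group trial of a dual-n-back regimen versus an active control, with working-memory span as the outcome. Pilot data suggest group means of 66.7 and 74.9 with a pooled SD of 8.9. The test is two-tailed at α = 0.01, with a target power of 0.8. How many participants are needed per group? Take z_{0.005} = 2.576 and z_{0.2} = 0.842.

n = 28 per group

Cohen's d = |M₁ − M₂| / SD_pooled = |66.7 − 74.9| / 8.9 = 8.2 / 8.9 = 0.921.
For two independent groups with equal n: n = 2·((z_{α/2} + z_β) / d)².
z_{α/2} + z_β = 2.576 + 0.842 = 3.418.
n = 2 × (3.418 / 0.921)² = 2 × 3.711² = 2 × 13.77 = 27.5.
Round up to the next whole participant.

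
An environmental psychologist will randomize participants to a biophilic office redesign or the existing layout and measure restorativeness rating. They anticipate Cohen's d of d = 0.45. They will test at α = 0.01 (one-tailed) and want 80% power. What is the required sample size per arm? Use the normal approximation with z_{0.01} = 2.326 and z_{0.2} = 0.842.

n = 100 per group

For two independent groups with equal n: n = 2·((z_{α} + z_β) / d)².
z_{α} + z_β = 2.326 + 0.842 = 3.168.
n = 2 × (3.168 / 0.45)² = 2 × 7.040² = 2 × 49.56 = 99.1.
Round up to the next whole participant.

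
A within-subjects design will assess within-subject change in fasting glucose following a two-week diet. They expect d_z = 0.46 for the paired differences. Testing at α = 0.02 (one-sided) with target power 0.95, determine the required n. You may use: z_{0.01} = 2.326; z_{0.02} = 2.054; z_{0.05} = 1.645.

For a paired (one-sample on differences) test: n = ((z_{α} + z_β) / d)².
z_{α} + z_β = 2.054 + 1.645 = 3.699.
n = (3.699 / 0.46)² = 8.041² = 64.66.
Round up.

n = 65 pairs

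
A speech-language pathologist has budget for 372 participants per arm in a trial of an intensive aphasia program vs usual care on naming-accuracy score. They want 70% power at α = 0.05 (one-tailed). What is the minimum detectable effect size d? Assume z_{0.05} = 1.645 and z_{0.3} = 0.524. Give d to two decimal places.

For two independent groups of n = 372 each: d_min = (z_{α} + z_β)·√(2/n).
z-sum = 1.645 + 0.524 = 2.169.
d_min = 2.169 × √(2/372) = 2.169 × 0.0733 = 0.159.

d_min ≈ 0.16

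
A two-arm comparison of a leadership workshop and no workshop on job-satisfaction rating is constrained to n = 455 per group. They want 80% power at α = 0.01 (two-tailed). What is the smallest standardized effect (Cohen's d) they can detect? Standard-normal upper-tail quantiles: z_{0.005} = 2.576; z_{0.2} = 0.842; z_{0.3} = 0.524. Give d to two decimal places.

For two independent groups of n = 455 each: d_min = (z_{α/2} + z_β)·√(2/n).
z-sum = 2.576 + 0.842 = 3.418.
d_min = 3.418 × √(2/455) = 3.418 × 0.0663 = 0.227.

d_min ≈ 0.23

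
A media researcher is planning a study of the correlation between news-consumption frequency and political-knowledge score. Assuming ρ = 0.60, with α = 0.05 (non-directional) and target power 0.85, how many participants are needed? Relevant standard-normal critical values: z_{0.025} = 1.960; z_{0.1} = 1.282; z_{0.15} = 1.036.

Fisher's z: C = ½·ln((1+r)/(1−r)) = ½·ln(4.0000) = 0.6931.
n = ((z_{α/2} + z_β)/C)² + 3.
(1.960 + 1.036) / 0.6931 = 2.996 / 0.6931 = 4.323.
n = 4.323² + 3 = 18.68 + 3 = 21.7.
Round up.

n = 22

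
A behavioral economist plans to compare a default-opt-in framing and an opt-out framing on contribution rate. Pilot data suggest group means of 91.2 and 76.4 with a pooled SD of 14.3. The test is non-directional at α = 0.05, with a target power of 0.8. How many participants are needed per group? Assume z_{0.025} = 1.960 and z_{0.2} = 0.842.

n = 15 per group

Cohen's d = |M₁ − M₂| / SD_pooled = |91.2 − 76.4| / 14.3 = 14.8 / 14.3 = 1.035.
For two independent groups with equal n: n = 2·((z_{α/2} + z_β) / d)².
z_{α/2} + z_β = 1.960 + 0.842 = 2.802.
n = 2 × (2.802 / 1.035)² = 2 × 2.707² = 2 × 7.33 = 14.7.
Round up to the next whole participant.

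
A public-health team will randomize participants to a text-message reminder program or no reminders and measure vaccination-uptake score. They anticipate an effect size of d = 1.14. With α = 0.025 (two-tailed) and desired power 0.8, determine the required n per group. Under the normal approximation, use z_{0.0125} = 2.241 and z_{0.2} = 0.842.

n = 15 per group

For two independent groups with equal n: n = 2·((z_{α/2} + z_β) / d)².
z_{α/2} + z_β = 2.241 + 0.842 = 3.083.
n = 2 × (3.083 / 1.14)² = 2 × 2.704² = 2 × 7.31 = 14.6.
Round up to the next whole participant.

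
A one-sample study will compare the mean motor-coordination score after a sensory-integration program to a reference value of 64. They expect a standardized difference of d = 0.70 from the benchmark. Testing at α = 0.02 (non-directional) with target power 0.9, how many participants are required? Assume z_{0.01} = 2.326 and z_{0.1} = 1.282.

For a one-sample test: n = ((z_{α/2} + z_β) / d)².
z_{α/2} + z_β = 2.326 + 1.282 = 3.608.
n = (3.608 / 0.70)² = 5.154² = 26.57.
Round up.

n = 27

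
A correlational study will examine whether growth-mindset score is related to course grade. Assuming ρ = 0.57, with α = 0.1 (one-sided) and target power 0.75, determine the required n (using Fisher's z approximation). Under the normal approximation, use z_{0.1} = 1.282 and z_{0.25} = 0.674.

Fisher's z: C = ½·ln((1+r)/(1−r)) = ½·ln(3.6512) = 0.6475.
n = ((z_{α} + z_β)/C)² + 3.
(1.282 + 0.674) / 0.6475 = 1.956 / 0.6475 = 3.021.
n = 3.021² + 3 = 9.13 + 3 = 12.1.
Round up.

n = 13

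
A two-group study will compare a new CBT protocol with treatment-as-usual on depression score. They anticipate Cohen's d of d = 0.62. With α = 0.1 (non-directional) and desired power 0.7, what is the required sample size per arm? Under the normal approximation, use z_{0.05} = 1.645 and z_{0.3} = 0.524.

n = 25 per group

For two independent groups with equal n: n = 2·((z_{α/2} + z_β) / d)².
z_{α/2} + z_β = 1.645 + 0.524 = 2.169.
n = 2 × (2.169 / 0.62)² = 2 × 3.498² = 2 × 12.24 = 24.5.
Round up to the next whole participant.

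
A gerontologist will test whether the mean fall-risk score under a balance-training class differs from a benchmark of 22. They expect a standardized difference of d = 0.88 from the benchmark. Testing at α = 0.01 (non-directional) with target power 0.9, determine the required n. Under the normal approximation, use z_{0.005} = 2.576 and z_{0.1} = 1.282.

For a one-sample test: n = ((z_{α/2} + z_β) / d)².
z_{α/2} + z_β = 2.576 + 1.282 = 3.858.
n = (3.858 / 0.88)² = 4.384² = 19.22.
Round up.

n = 20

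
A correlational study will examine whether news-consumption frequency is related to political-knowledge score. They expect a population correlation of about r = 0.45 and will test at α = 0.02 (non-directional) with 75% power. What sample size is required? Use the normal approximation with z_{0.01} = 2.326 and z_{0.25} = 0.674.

Fisher's z: C = ½·ln((1+r)/(1−r)) = ½·ln(2.6364) = 0.4847.
n = ((z_{α/2} + z_β)/C)² + 3.
(2.326 + 0.674) / 0.4847 = 3.000 / 0.4847 = 6.189.
n = 6.189² + 3 = 38.31 + 3 = 41.3.
Round up.

n = 42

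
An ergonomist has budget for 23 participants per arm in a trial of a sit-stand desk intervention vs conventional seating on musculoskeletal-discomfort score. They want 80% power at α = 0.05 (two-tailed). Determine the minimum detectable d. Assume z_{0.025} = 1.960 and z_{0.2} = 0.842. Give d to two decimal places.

For two independent groups of n = 23 each: d_min = (z_{α/2} + z_β)·√(2/n).
z-sum = 1.960 + 0.842 = 2.802.
d_min = 2.802 × √(2/23) = 2.802 × 0.2949 = 0.826.

d_min ≈ 0.83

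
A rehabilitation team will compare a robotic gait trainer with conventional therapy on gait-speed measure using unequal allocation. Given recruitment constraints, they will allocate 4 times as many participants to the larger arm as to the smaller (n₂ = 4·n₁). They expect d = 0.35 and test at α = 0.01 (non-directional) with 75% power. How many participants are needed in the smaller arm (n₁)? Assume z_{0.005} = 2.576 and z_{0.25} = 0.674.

n₁ = 108

With allocation ratio k = n₂/n₁ = 4, Var(x̄₁−x̄₂) = σ²(1/n₁ + 1/(k·n₁)) = σ²·(k+1)/(k·n₁).
So n₁ = (1 + 1/k)·((z_{α/2} + z_β)/d)² = 1.250 × (3.250/0.35)².
n₁ = 1.250 × 86.22 = 107.8.
Round up: n₁ = 108, giving n₂ = 4 × 108 = 432.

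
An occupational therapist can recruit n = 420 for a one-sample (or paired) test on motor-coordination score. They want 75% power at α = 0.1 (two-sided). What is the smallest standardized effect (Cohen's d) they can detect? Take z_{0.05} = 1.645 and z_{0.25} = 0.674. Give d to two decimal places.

d_min ≈ 0.11

For a single sample (or paired design) of n = 420: d_min = (z_{α/2} + z_β)/√n.
z-sum = 1.645 + 0.674 = 2.319.
d_min = 2.319 / √420 = 2.319 / 20.494 = 0.113.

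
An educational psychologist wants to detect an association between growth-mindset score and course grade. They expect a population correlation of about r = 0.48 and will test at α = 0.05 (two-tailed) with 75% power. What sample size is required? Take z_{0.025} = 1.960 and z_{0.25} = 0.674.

n = 29

Fisher's z: C = ½·ln((1+r)/(1−r)) = ½·ln(2.8462) = 0.5230.
n = ((z_{α/2} + z_β)/C)² + 3.
(1.960 + 0.674) / 0.5230 = 2.634 / 0.5230 = 5.036.
n = 5.036² + 3 = 25.36 + 3 = 28.4.
Round up.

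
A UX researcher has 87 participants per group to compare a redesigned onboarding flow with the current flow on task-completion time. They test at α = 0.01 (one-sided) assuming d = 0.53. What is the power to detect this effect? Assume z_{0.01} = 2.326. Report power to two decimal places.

For two equal groups, power = Φ(d·√(n/2) − z_{α}).
d·√(n/2) = 0.53 × √(87/2) = 0.53 × 6.595 = 3.496.
z_β = 3.496 − 2.326 = 1.170.
Power = Φ(1.170) = 0.879.

power ≈ 0.88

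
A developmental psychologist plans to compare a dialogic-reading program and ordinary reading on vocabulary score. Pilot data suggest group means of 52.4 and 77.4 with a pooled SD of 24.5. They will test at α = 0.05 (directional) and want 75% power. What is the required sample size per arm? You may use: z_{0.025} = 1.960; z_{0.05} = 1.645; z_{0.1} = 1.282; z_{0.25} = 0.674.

Cohen's d = |M₁ − M₂| / SD_pooled = |52.4 − 77.4| / 24.5 = 25.0 / 24.5 = 1.020.
For two independent groups with equal n: n = 2·((z_{α} + z_β) / d)².
z_{α} + z_β = 1.645 + 0.674 = 2.319.
n = 2 × (2.319 / 1.020)² = 2 × 2.274² = 2 × 5.17 = 10.3.
Round up to the next whole participant.

n = 11 per group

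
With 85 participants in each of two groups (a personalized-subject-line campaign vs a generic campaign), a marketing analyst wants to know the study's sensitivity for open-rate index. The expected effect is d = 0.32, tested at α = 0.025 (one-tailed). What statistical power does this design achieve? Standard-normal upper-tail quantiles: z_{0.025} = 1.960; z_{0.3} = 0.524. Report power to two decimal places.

power ≈ 0.55

For two equal groups, power = Φ(d·√(n/2) − z_{α}).
d·√(n/2) = 0.32 × √(85/2) = 0.32 × 6.519 = 2.086.
z_β = 2.086 − 1.960 = 0.126.
Power = Φ(0.126) = 0.550.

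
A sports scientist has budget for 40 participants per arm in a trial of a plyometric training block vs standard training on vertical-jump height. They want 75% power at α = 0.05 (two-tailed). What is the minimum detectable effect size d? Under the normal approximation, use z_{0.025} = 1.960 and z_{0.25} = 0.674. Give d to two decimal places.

For two independent groups of n = 40 each: d_min = (z_{α/2} + z_β)·√(2/n).
z-sum = 1.960 + 0.674 = 2.634.
d_min = 2.634 × √(2/40) = 2.634 × 0.2236 = 0.589.

d_min ≈ 0.59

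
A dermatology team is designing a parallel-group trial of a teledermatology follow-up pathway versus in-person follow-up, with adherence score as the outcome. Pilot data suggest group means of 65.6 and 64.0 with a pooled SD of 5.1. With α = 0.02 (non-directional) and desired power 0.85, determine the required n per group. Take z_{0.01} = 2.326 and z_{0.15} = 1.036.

n = 230 per group

Cohen's d = |M₁ − M₂| / SD_pooled = |65.6 − 64.0| / 5.1 = 1.6 / 5.1 = 0.314.
For two independent groups with equal n: n = 2·((z_{α/2} + z_β) / d)².
z_{α/2} + z_β = 2.326 + 1.036 = 3.362.
n = 2 × (3.362 / 0.314)² = 2 × 10.707² = 2 × 114.64 = 229.3.
Round up to the next whole participant.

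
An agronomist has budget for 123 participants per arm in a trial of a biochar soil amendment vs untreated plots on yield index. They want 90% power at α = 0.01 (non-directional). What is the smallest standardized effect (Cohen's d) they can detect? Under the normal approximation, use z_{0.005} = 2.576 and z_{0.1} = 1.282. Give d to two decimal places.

For two independent groups of n = 123 each: d_min = (z_{α/2} + z_β)·√(2/n).
z-sum = 2.576 + 1.282 = 3.858.
d_min = 3.858 × √(2/123) = 3.858 × 0.1275 = 0.492.

d_min ≈ 0.49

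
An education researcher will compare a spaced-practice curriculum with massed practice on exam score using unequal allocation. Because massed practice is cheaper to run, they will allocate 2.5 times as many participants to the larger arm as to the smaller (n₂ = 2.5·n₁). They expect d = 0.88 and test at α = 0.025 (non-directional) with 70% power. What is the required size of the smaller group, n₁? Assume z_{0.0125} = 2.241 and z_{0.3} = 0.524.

n₁ = 14

With allocation ratio k = n₂/n₁ = 2.5, Var(x̄₁−x̄₂) = σ²(1/n₁ + 1/(k·n₁)) = σ²·(k+1)/(k·n₁).
So n₁ = (1 + 1/k)·((z_{α/2} + z_β)/d)² = 1.400 × (2.765/0.88)².
n₁ = 1.400 × 9.87 = 13.8.
Round up: n₁ = 14, giving n₂ = 2.5 × 14 = 35.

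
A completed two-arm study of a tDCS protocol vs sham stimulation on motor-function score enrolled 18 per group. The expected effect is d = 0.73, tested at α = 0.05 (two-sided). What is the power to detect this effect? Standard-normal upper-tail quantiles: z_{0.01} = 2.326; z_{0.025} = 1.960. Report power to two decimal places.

For two equal groups, power = Φ(d·√(n/2) − z_{α/2}).
d·√(n/2) = 0.73 × √(18/2) = 0.73 × 3.000 = 2.190.
z_β = 2.190 − 1.960 = 0.230.
Power = Φ(0.230) = 0.591.

power ≈ 0.59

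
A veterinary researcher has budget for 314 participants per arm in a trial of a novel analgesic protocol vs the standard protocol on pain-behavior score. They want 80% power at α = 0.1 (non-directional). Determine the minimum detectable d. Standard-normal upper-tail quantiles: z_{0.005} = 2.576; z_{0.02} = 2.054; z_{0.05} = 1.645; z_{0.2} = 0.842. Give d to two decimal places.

d_min ≈ 0.20

For two independent groups of n = 314 each: d_min = (z_{α/2} + z_β)·√(2/n).
z-sum = 1.645 + 0.842 = 2.487.
d_min = 2.487 × √(2/314) = 2.487 × 0.0798 = 0.198.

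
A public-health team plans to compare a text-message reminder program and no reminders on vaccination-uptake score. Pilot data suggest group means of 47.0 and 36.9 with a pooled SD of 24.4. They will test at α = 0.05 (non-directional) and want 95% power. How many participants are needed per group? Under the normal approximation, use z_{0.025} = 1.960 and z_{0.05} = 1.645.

Cohen's d = |M₁ − M₂| / SD_pooled = |47.0 − 36.9| / 24.4 = 10.1 / 24.4 = 0.414.
For two independent groups with equal n: n = 2·((z_{α/2} + z_β) / d)².
z_{α/2} + z_β = 1.960 + 1.645 = 3.605.
n = 2 × (3.605 / 0.414)² = 2 × 8.708² = 2 × 75.82 = 151.6.
Round up to the next whole participant.

n = 152 per group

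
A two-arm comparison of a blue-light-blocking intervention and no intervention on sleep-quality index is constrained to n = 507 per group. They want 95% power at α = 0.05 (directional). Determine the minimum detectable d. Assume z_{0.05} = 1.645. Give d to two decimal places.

d_min ≈ 0.21

For two independent groups of n = 507 each: d_min = (z_{α} + z_β)·√(2/n).
z-sum = 1.645 + 1.645 = 3.290.
d_min = 3.290 × √(2/507) = 3.290 × 0.0628 = 0.207.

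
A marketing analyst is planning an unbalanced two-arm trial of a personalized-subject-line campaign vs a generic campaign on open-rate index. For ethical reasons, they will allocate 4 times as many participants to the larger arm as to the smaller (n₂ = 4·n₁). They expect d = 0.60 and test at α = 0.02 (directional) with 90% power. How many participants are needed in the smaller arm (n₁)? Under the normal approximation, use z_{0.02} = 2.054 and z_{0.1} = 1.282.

With allocation ratio k = n₂/n₁ = 4, Var(x̄₁−x̄₂) = σ²(1/n₁ + 1/(k·n₁)) = σ²·(k+1)/(k·n₁).
So n₁ = (1 + 1/k)·((z_{α} + z_β)/d)² = 1.250 × (3.336/0.60)².
n₁ = 1.250 × 30.91 = 38.6.
Round up: n₁ = 39, giving n₂ = 4 × 39 = 156.

n₁ = 39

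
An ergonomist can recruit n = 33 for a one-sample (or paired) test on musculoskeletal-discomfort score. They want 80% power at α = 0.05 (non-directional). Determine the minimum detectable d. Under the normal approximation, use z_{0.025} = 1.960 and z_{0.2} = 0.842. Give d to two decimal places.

d_min ≈ 0.49

For a single sample (or paired design) of n = 33: d_min = (z_{α/2} + z_β)/√n.
z-sum = 1.960 + 0.842 = 2.802.
d_min = 2.802 / √33 = 2.802 / 5.745 = 0.488.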